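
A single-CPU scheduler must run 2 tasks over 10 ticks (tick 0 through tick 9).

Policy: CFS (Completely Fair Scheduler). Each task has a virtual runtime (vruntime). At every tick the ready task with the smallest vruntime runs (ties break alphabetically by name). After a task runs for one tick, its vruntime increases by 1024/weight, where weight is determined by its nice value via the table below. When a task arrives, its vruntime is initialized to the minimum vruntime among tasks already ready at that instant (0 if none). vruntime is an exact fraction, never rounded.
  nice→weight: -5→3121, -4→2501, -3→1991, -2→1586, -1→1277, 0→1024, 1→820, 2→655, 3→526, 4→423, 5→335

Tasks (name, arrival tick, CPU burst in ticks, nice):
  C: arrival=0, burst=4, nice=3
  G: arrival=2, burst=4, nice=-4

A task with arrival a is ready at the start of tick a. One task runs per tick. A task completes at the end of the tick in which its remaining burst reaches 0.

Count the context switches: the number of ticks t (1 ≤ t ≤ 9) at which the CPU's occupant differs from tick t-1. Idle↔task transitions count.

t=0: vr[C=0] → run C
t=1: vr[C=512/263] → run C
t=2: vr[C=1024/263 G=1024/263] → run C
t=3: vr[C=1536/263 G=1024/263] → run G
t=4: vr[C=1536/263 G=2830336/657763] → run G
t=5: vr[C=1536/263 G=3099648/657763] → run G
t=6: vr[C=1536/263 G=3368960/657763] → run G
t=7: vr[C=1536/263] → run C
t=8: (idle)
t=9: (idle)

context switches = 3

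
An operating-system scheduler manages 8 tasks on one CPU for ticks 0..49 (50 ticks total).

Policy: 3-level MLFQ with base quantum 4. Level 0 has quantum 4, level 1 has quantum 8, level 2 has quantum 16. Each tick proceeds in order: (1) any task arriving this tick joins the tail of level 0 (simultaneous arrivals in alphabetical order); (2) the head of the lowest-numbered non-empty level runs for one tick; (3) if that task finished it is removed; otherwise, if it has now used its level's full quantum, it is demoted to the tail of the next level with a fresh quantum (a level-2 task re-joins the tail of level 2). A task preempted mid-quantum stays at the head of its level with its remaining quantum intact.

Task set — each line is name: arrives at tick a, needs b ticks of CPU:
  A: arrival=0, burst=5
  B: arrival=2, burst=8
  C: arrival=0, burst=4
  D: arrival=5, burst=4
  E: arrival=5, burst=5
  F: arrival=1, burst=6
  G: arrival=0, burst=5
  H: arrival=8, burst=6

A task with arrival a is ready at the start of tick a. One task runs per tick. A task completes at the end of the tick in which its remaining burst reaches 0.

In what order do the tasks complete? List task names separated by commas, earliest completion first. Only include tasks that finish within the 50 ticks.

t=0: L0/L1/L2 = ACG/-/- → run A
t=1: L0/L1/L2 = ACGF/-/- → run A
t=2: L0/L1/L2 = ACGFB/-/- → run A
t=3: L0/L1/L2 = ACGFB/-/- → run A
t=4: L0/L1/L2 = CGFB/A/- → run C
t=5: L0/L1/L2 = CGFBDE/A/- → run C
t=6: L0/L1/L2 = CGFBDE/A/- → run C
t=7: L0/L1/L2 = CGFBDE/A/- → run C
t=8: L0/L1/L2 = GFBDEH/A/- → run G
t=9: L0/L1/L2 = GFBDEH/A/- → run G
t=10: L0/L1/L2 = GFBDEH/A/- → run G
t=11: L0/L1/L2 = GFBDEH/A/- → run G
t=12: L0/L1/L2 = FBDEH/AG/- → run F
t=13: L0/L1/L2 = FBDEH/AG/- → run F
t=14: L0/L1/L2 = FBDEH/AG/- → run F
t=15: L0/L1/L2 = FBDEH/AG/- → run F
t=16: L0/L1/L2 = BDEH/AGF/- → run B
t=17: L0/L1/L2 = BDEH/AGF/- → run B
t=18: L0/L1/L2 = BDEH/AGF/- → run B
t=19: L0/L1/L2 = BDEH/AGF/- → run B
t=20: L0/L1/L2 = DEH/AGFB/- → run D
t=21: L0/L1/L2 = DEH/AGFB/- → run D
t=22: L0/L1/L2 = DEH/AGFB/- → run D
t=23: L0/L1/L2 = DEH/AGFB/- → run D
t=24: L0/L1/L2 = EH/AGFB/- → run E
t=25: L0/L1/L2 = EH/AGFB/- → run E
t=26: L0/L1/L2 = EH/AGFB/- → run E
t=27: L0/L1/L2 = EH/AGFB/- → run E
t=28: L0/L1/L2 = H/AGFBE/- → run H
t=29: L0/L1/L2 = H/AGFBE/- → run H
t=30: L0/L1/L2 = H/AGFBE/- → run H
t=31: L0/L1/L2 = H/AGFBE/- → run H
t=32: L0/L1/L2 = -/AGFBEH/- → run A
t=33: L0/L1/L2 = -/GFBEH/- → run G
t=34: L0/L1/L2 = -/FBEH/- → run F
t=35: L0/L1/L2 = -/FBEH/- → run F
t=36: L0/L1/L2 = -/BEH/- → run B
t=37: L0/L1/L2 = -/BEH/- → run B
t=38: L0/L1/L2 = -/BEH/- → run B
t=39: L0/L1/L2 = -/BEH/- → run B
t=40: L0/L1/L2 = -/EH/- → run E
t=41: L0/L1/L2 = -/H/- → run H
t=42: L0/L1/L2 = -/H/- → run H
t=43: (idle)
t=44: (idle)
t=45: (idle)
t=46: (idle)
t=47: (idle)
t=48: (idle)
t=49: (idle)

completion order = C, D, A, G, F, B, E, H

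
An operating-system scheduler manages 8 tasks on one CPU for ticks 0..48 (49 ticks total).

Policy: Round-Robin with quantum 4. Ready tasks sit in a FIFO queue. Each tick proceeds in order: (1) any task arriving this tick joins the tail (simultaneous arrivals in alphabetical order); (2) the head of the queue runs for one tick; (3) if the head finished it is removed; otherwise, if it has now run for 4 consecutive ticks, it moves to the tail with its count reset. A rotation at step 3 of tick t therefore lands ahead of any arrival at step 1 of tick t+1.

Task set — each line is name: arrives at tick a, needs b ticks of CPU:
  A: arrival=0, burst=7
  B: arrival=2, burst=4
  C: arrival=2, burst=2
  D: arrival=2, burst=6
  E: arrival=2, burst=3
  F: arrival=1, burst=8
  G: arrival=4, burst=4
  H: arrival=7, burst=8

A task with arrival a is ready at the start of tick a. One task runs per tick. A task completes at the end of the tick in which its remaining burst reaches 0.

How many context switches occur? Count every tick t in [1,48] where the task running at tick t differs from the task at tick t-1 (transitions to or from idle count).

context switches = 12

t=0: queue=[A] q_used=0 → run A
t=1: queue=[A,F] q_used=1 → run A
t=2: queue=[A,F,B,C,D,E] q_used=2 → run A
t=3: queue=[A,F,B,C,D,E] q_used=3 → run A
t=4: queue=[F,B,C,D,E,A,G] q_used=0 → run F
t=5: queue=[F,B,C,D,E,A,G] q_used=1 → run F
t=6: queue=[F,B,C,D,E,A,G] q_used=2 → run F
t=7: queue=[F,B,C,D,E,A,G,H] q_used=3 → run F
t=8: queue=[B,C,D,E,A,G,H,F] q_used=0 → run B
t=9: queue=[B,C,D,E,A,G,H,F] q_used=1 → run B
t=10: queue=[B,C,D,E,A,G,H,F] q_used=2 → run B
t=11: queue=[B,C,D,E,A,G,H,F] q_used=3 → run B
t=12: queue=[C,D,E,A,G,H,F] q_used=0 → run C
t=13: queue=[C,D,E,A,G,H,F] q_used=1 → run C
t=14: queue=[D,E,A,G,H,F] q_used=0 → run D
t=15: queue=[D,E,A,G,H,F] q_used=1 → run D
t=16: queue=[D,E,A,G,H,F] q_used=2 → run D
t=17: queue=[D,E,A,G,H,F] q_used=3 → run D
t=18: queue=[E,A,G,H,F,D] q_used=0 → run E
t=19: queue=[E,A,G,H,F,D] q_used=1 → run E
t=20: queue=[E,A,G,H,F,D] q_used=2 → run E
t=21: queue=[A,G,H,F,D] q_used=0 → run A
t=22: queue=[A,G,H,F,D] q_used=1 → run A
t=23: queue=[A,G,H,F,D] q_used=2 → run A
t=24: queue=[G,H,F,D] q_used=0 → run G
t=25: queue=[G,H,F,D] q_used=1 → run G
t=26: queue=[G,H,F,D] q_used=2 → run G
t=27: queue=[G,H,F,D] q_used=3 → run G
t=28: queue=[H,F,D] q_used=0 → run H
t=29: queue=[H,F,D] q_used=1 → run H
t=30: queue=[H,F,D] q_used=2 → run H
t=31: queue=[H,F,D] q_used=3 → run H
t=32: queue=[F,D,H] q_used=0 → run F
t=33: queue=[F,D,H] q_used=1 → run F
t=34: queue=[F,D,H] q_used=2 → run F
t=35: queue=[F,D,H] q_used=3 → run F
t=36: queue=[D,H] q_used=0 → run D
t=37: queue=[D,H] q_used=1 → run D
t=38: queue=[H] q_used=0 → run H
t=39: queue=[H] q_used=1 → run H
t=40: queue=[H] q_used=2 → run H
t=41: queue=[H] q_used=3 → run H
t=42: (idle)
t=43: (idle)
t=44: (idle)
t=45: (idle)
t=46: (idle)
t=47: (idle)
t=48: (idle)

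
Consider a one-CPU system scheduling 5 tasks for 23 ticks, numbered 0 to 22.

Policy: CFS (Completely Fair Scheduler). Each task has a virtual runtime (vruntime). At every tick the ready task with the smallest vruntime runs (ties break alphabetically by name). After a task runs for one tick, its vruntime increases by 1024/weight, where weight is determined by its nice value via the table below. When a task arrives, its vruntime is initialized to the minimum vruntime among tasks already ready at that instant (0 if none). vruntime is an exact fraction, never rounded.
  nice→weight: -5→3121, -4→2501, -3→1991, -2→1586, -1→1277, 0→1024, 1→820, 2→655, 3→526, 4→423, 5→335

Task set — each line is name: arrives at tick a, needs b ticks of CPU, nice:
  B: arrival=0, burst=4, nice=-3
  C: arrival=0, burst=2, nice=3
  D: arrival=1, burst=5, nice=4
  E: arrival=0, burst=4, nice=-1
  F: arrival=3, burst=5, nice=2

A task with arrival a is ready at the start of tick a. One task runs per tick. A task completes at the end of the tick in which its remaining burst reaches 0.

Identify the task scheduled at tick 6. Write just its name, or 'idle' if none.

running at tick 6 = E

t=0: vr[B=0 C=0 E=0] → run B
t=1: vr[B=1024/1991 C=0 D=0 E=0] → run C
t=2: vr[B=1024/1991 C=512/263 D=0 E=0] → run D
t=3: vr[B=1024/1991 C=512/263 D=1024/423 E=0 F=0] → run E
t=4: vr[B=1024/1991 C=512/263 D=1024/423 E=1024/1277 F=0] → run F
t=5: vr[B=1024/1991 C=512/263 D=1024/423 E=1024/1277 F=1024/655] → run B
t=6: vr[B=2048/1991 C=512/263 D=1024/423 E=1024/1277 F=1024/655] → run E
t=7: vr[B=2048/1991 C=512/263 D=1024/423 E=2048/1277 F=1024/655] → run B
t=8: vr[B=3072/1991 C=512/263 D=1024/423 E=2048/1277 F=1024/655] → run B
t=9: vr[C=512/263 D=1024/423 E=2048/1277 F=1024/655] → run F
t=10: vr[C=512/263 D=1024/423 E=2048/1277 F=2048/655] → run E
t=11: vr[C=512/263 D=1024/423 E=3072/1277 F=2048/655] → run C
t=12: vr[D=1024/423 E=3072/1277 F=2048/655] → run E
t=13: vr[D=1024/423 F=2048/655] → run D
t=14: vr[D=2048/423 F=2048/655] → run F
t=15: vr[D=2048/423 F=3072/655] → run F
t=16: vr[D=2048/423 F=4096/655] → run D
t=17: vr[D=1024/141 F=4096/655] → run F
t=18: vr[D=1024/141] → run D
t=19: vr[D=4096/423] → run D
t=20: (idle)
t=21: (idle)
t=22: (idle)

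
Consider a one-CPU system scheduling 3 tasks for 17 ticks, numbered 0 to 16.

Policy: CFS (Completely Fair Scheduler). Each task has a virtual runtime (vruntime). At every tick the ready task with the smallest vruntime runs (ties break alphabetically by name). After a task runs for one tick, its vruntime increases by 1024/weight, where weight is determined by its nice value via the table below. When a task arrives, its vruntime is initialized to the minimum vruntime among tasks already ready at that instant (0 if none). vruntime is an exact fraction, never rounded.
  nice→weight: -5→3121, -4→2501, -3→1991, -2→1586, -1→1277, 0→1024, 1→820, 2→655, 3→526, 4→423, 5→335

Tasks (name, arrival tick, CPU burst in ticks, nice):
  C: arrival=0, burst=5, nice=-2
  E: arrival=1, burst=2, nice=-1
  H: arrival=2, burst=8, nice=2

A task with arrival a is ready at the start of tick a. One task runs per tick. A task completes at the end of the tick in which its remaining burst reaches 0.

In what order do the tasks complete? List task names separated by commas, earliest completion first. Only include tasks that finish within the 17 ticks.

completion order = E, C, H

t=0: vr[C=0] → run C
t=1: vr[C=512/793 E=512/793] → run C
t=2: vr[C=1024/793 E=512/793 H=512/793] → run E
t=3: vr[C=1024/793 E=1465856/1012661 H=512/793] → run H
t=4: vr[C=1024/793 E=1465856/1012661 H=1147392/519415] → run C
t=5: vr[C=1536/793 E=1465856/1012661 H=1147392/519415] → run E
t=6: vr[C=1536/793 H=1147392/519415] → run C
t=7: vr[C=2048/793 H=1147392/519415] → run H
t=8: vr[C=2048/793 H=1959424/519415] → run C
t=9: vr[H=1959424/519415] → run H
t=10: vr[H=2771456/519415] → run H
t=11: vr[H=3583488/519415] → run H
t=12: vr[H=879104/103883] → run H
t=13: vr[H=5207552/519415] → run H
t=14: vr[H=6019584/519415] → run H
t=15: (idle)
t=16: (idle)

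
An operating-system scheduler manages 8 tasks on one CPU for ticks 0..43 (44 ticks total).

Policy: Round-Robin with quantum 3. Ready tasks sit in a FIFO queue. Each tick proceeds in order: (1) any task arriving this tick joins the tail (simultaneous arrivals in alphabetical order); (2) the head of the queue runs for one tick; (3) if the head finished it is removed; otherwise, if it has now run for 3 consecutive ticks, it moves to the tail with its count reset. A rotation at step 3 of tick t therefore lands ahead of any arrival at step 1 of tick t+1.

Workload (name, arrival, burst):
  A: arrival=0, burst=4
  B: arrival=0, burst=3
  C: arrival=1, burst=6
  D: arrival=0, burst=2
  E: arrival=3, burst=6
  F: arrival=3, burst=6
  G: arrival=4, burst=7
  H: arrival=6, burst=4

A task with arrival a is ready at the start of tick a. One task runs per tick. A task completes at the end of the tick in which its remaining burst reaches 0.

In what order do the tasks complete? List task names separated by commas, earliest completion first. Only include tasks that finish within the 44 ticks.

completion order = B, D, A, C, E, F, H, G

t=0: queue=[A,B,D] q_used=0 → run A
t=1: queue=[A,B,D,C] q_used=1 → run A
t=2: queue=[A,B,D,C] q_used=2 → run A
t=3: queue=[B,D,C,A,E,F] q_used=0 → run B
t=4: queue=[B,D,C,A,E,F,G] q_used=1 → run B
t=5: queue=[B,D,C,A,E,F,G] q_used=2 → run B
t=6: queue=[D,C,A,E,F,G,H] q_used=0 → run D
t=7: queue=[D,C,A,E,F,G,H] q_used=1 → run D
t=8: queue=[C,A,E,F,G,H] q_used=0 → run C
t=9: queue=[C,A,E,F,G,H] q_used=1 → run C
t=10: queue=[C,A,E,F,G,H] q_used=2 → run C
t=11: queue=[A,E,F,G,H,C] q_used=0 → run A
t=12: queue=[E,F,G,H,C] q_used=0 → run E
t=13: queue=[E,F,G,H,C] q_used=1 → run E
t=14: queue=[E,F,G,H,C] q_used=2 → run E
t=15: queue=[F,G,H,C,E] q_used=0 → run F
t=16: queue=[F,G,H,C,E] q_used=1 → run F
t=17: queue=[F,G,H,C,E] q_used=2 → run F
t=18: queue=[G,H,C,E,F] q_used=0 → run G
t=19: queue=[G,H,C,E,F] q_used=1 → run G
t=20: queue=[G,H,C,E,F] q_used=2 → run G
t=21: queue=[H,C,E,F,G] q_used=0 → run H
t=22: queue=[H,C,E,F,G] q_used=1 → run H
t=23: queue=[H,C,E,F,G] q_used=2 → run H
t=24: queue=[C,E,F,G,H] q_used=0 → run C
t=25: queue=[C,E,F,G,H] q_used=1 → run C
t=26: queue=[C,E,F,G,H] q_used=2 → run C
t=27: queue=[E,F,G,H] q_used=0 → run E
t=28: queue=[E,F,G,H] q_used=1 → run E
t=29: queue=[E,F,G,H] q_used=2 → run E
t=30: queue=[F,G,H] q_used=0 → run F
t=31: queue=[F,G,H] q_used=1 → run F
t=32: queue=[F,G,H] q_used=2 → run F
t=33: queue=[G,H] q_used=0 → run G
t=34: queue=[G,H] q_used=1 → run G
t=35: queue=[G,H] q_used=2 → run G
t=36: queue=[H,G] q_used=0 → run H
t=37: queue=[G] q_used=0 → run G
t=38: (idle)
t=39: (idle)
t=40: (idle)
t=41: (idle)
t=42: (idle)
t=43: (idle)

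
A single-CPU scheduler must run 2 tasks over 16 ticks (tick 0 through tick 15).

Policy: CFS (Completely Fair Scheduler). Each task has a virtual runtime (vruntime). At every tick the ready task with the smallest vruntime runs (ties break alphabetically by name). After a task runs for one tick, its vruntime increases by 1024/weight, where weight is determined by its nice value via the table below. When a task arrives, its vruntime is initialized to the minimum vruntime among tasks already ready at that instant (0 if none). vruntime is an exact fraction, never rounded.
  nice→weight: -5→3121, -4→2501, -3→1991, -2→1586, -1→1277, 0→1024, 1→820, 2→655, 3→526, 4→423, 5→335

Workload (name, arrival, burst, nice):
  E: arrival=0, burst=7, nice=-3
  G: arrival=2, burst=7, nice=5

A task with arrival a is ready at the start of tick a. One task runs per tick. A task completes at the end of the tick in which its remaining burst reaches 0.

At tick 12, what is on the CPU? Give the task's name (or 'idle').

t=0: vr[E=0] → run E
t=1: vr[E=1024/1991] → run E
t=2: vr[E=2048/1991 G=2048/1991] → run E
t=3: vr[E=3072/1991 G=2048/1991] → run G
t=4: vr[E=3072/1991 G=2724864/666985] → run E
t=5: vr[E=4096/1991 G=2724864/666985] → run E
t=6: vr[E=5120/1991 G=2724864/666985] → run E
t=7: vr[E=6144/1991 G=2724864/666985] → run E
t=8: vr[G=2724864/666985] → run G
t=9: vr[G=4763648/666985] → run G
t=10: vr[G=6802432/666985] → run G
t=11: vr[G=8841216/666985] → run G
t=12: vr[G=2176000/133397] → run G
t=13: vr[G=12918784/666985] → run G
t=14: (idle)
t=15: (idle)

running at tick 12 = G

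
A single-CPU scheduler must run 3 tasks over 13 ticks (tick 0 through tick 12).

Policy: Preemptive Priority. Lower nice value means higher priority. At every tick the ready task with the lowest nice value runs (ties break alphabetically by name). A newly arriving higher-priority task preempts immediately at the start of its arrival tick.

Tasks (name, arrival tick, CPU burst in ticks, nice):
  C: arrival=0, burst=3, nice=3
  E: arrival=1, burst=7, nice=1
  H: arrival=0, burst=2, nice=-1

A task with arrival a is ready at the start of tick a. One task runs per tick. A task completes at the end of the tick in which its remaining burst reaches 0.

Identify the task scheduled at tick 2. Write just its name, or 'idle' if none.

running at tick 2 = E

t=0: ready={C,H} → run H
t=1: ready={C,E,H} → run H
t=2: ready={C,E} → run E
t=3: ready={C,E} → run E
t=4: ready={C,E} → run E
t=5: ready={C,E} → run E
t=6: ready={C,E} → run E
t=7: ready={C,E} → run E
t=8: ready={C,E} → run E
t=9: ready={C} → run C
t=10: ready={C} → run C
t=11: ready={C} → run C
t=12: (idle)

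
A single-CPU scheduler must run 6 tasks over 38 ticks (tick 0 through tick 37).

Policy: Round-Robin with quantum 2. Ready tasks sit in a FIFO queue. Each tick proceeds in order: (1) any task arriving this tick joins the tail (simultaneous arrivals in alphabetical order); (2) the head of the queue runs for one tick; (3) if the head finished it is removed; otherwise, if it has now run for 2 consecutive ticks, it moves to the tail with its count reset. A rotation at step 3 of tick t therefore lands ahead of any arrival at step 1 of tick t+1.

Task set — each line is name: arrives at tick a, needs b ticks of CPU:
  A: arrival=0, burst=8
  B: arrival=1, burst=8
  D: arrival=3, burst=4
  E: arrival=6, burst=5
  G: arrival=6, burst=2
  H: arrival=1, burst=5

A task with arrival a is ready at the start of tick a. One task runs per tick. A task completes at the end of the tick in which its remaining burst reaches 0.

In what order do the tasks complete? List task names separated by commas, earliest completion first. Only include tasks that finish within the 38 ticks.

completion order = G, D, H, A, B, E

t=0: queue=[A] q_used=0 → run A
t=1: queue=[A,B,H] q_used=1 → run A
t=2: queue=[B,H,A] q_used=0 → run B
t=3: queue=[B,H,A,D] q_used=1 → run B
t=4: queue=[H,A,D,B] q_used=0 → run H
t=5: queue=[H,A,D,B] q_used=1 → run H
t=6: queue=[A,D,B,H,E,G] q_used=0 → run A
t=7: queue=[A,D,B,H,E,G] q_used=1 → run A
t=8: queue=[D,B,H,E,G,A] q_used=0 → run D
t=9: queue=[D,B,H,E,G,A] q_used=1 → run D
t=10: queue=[B,H,E,G,A,D] q_used=0 → run B
t=11: queue=[B,H,E,G,A,D] q_used=1 → run B
t=12: queue=[H,E,G,A,D,B] q_used=0 → run H
t=13: queue=[H,E,G,A,D,B] q_used=1 → run H
t=14: queue=[E,G,A,D,B,H] q_used=0 → run E
t=15: queue=[E,G,A,D,B,H] q_used=1 → run E
t=16: queue=[G,A,D,B,H,E] q_used=0 → run G
t=17: queue=[G,A,D,B,H,E] q_used=1 → run G
t=18: queue=[A,D,B,H,E] q_used=0 → run A
t=19: queue=[A,D,B,H,E] q_used=1 → run A
t=20: queue=[D,B,H,E,A] q_used=0 → run D
t=21: queue=[D,B,H,E,A] q_used=1 → run D
t=22: queue=[B,H,E,A] q_used=0 → run B
t=23: queue=[B,H,E,A] q_used=1 → run B
t=24: queue=[H,E,A,B] q_used=0 → run H
t=25: queue=[E,A,B] q_used=0 → run E
t=26: queue=[E,A,B] q_used=1 → run E
t=27: queue=[A,B,E] q_used=0 → run A
t=28: queue=[A,B,E] q_used=1 → run A
t=29: queue=[B,E] q_used=0 → run B
t=30: queue=[B,E] q_used=1 → run B
t=31: queue=[E] q_used=0 → run E
t=32: (idle)
t=33: (idle)
t=34: (idle)
t=35: (idle)
t=36: (idle)
t=37: (idle)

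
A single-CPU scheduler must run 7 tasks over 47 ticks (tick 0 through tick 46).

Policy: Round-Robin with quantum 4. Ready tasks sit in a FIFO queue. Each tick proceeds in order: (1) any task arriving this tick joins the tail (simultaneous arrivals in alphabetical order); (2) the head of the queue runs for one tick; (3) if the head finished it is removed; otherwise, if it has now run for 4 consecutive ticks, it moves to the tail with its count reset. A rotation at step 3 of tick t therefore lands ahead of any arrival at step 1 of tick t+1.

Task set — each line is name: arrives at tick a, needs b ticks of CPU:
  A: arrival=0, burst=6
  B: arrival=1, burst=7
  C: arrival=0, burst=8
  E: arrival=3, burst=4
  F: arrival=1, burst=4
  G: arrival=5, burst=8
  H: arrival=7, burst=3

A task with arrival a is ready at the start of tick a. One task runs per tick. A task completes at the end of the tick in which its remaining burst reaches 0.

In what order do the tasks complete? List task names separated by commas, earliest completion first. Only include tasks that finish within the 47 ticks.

completion order = F, E, A, H, C, B, G

t=0: queue=[A,C] q_used=0 → run A
t=1: queue=[A,C,B,F] q_used=1 → run A
t=2: queue=[A,C,B,F] q_used=2 → run A
t=3: queue=[A,C,B,F,E] q_used=3 → run A
t=4: queue=[C,B,F,E,A] q_used=0 → run C
t=5: queue=[C,B,F,E,A,G] q_used=1 → run C
t=6: queue=[C,B,F,E,A,G] q_used=2 → run C
t=7: queue=[C,B,F,E,A,G,H] q_used=3 → run C
t=8: queue=[B,F,E,A,G,H,C] q_used=0 → run B
t=9: queue=[B,F,E,A,G,H,C] q_used=1 → run B
t=10: queue=[B,F,E,A,G,H,C] q_used=2 → run B
t=11: queue=[B,F,E,A,G,H,C] q_used=3 → run B
t=12: queue=[F,E,A,G,H,C,B] q_used=0 → run F
t=13: queue=[F,E,A,G,H,C,B] q_used=1 → run F
t=14: queue=[F,E,A,G,H,C,B] q_used=2 → run F
t=15: queue=[F,E,A,G,H,C,B] q_used=3 → run F
t=16: queue=[E,A,G,H,C,B] q_used=0 → run E
t=17: queue=[E,A,G,H,C,B] q_used=1 → run E
t=18: queue=[E,A,G,H,C,B] q_used=2 → run E
t=19: queue=[E,A,G,H,C,B] q_used=3 → run E
t=20: queue=[A,G,H,C,B] q_used=0 → run A
t=21: queue=[A,G,H,C,B] q_used=1 → run A
t=22: queue=[G,H,C,B] q_used=0 → run G
t=23: queue=[G,H,C,B] q_used=1 → run G
t=24: queue=[G,H,C,B] q_used=2 → run G
t=25: queue=[G,H,C,B] q_used=3 → run G
t=26: queue=[H,C,B,G] q_used=0 → run H
t=27: queue=[H,C,B,G] q_used=1 → run H
t=28: queue=[H,C,B,G] q_used=2 → run H
t=29: queue=[C,B,G] q_used=0 → run C
t=30: queue=[C,B,G] q_used=1 → run C
t=31: queue=[C,B,G] q_used=2 → run C
t=32: queue=[C,B,G] q_used=3 → run C
t=33: queue=[B,G] q_used=0 → run B
t=34: queue=[B,G] q_used=1 → run B
t=35: queue=[B,G] q_used=2 → run B
t=36: queue=[G] q_used=0 → run G
t=37: queue=[G] q_used=1 → run G
t=38: queue=[G] q_used=2 → run G
t=39: queue=[G] q_used=3 → run G
t=40: (idle)
t=41: (idle)
t=42: (idle)
t=43: (idle)
t=44: (idle)
t=45: (idle)
t=46: (idle)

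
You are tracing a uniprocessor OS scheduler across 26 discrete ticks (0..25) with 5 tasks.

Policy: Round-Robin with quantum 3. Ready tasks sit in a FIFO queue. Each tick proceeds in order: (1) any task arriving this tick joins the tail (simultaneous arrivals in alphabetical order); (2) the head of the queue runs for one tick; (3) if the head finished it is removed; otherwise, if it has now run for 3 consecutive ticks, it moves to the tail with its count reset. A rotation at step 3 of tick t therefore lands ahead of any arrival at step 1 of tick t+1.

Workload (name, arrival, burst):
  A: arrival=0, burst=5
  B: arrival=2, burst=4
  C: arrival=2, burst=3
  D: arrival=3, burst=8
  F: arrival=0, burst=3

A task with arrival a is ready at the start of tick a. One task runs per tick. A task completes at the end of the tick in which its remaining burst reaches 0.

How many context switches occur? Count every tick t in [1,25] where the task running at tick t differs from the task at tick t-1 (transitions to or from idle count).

context switches = 8

t=0: queue=[A,F] q_used=0 → run A
t=1: queue=[A,F] q_used=1 → run A
t=2: queue=[A,F,B,C] q_used=2 → run A
t=3: queue=[F,B,C,A,D] q_used=0 → run F
t=4: queue=[F,B,C,A,D] q_used=1 → run F
t=5: queue=[F,B,C,A,D] q_used=2 → run F
t=6: queue=[B,C,A,D] q_used=0 → run B
t=7: queue=[B,C,A,D] q_used=1 → run B
t=8: queue=[B,C,A,D] q_used=2 → run B
t=9: queue=[C,A,D,B] q_used=0 → run C
t=10: queue=[C,A,D,B] q_used=1 → run C
t=11: queue=[C,A,D,B] q_used=2 → run C
t=12: queue=[A,D,B] q_used=0 → run A
t=13: queue=[A,D,B] q_used=1 → run A
t=14: queue=[D,B] q_used=0 → run D
t=15: queue=[D,B] q_used=1 → run D
t=16: queue=[D,B] q_used=2 → run D
t=17: queue=[B,D] q_used=0 → run B
t=18: queue=[D] q_used=0 → run D
t=19: queue=[D] q_used=1 → run D
t=20: queue=[D] q_used=2 → run D
t=21: queue=[D] q_used=0 → run D
t=22: queue=[D] q_used=1 → run D
t=23: (idle)
t=24: (idle)
t=25: (idle)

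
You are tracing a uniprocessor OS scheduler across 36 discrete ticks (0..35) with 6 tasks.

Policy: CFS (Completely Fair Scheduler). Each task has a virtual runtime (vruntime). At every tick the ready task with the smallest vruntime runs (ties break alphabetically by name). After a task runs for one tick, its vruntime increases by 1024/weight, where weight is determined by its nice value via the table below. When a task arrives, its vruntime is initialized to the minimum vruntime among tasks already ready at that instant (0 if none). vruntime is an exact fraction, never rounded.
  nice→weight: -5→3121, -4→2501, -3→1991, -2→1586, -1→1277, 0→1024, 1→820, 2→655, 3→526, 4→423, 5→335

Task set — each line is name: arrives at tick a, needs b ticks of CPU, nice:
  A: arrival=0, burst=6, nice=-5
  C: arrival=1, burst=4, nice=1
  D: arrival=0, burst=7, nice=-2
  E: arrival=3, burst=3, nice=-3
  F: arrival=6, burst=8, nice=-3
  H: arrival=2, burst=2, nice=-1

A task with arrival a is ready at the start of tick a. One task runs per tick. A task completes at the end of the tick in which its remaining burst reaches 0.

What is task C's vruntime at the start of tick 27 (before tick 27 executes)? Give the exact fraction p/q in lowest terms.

vruntime(C, start of tick 27) = 768/205

t=0: vr[A=0 D=0] → run A
t=1: vr[A=1024/3121 C=0 D=0] → run C
t=2: vr[A=1024/3121 C=256/205 D=0 H=0] → run D
t=3: vr[A=1024/3121 C=256/205 D=512/793 E=0 H=0] → run E
t=4: vr[A=1024/3121 C=256/205 D=512/793 E=1024/1991 H=0] → run H
t=5: vr[A=1024/3121 C=256/205 D=512/793 E=1024/1991 H=1024/1277] → run A
t=6: vr[A=2048/3121 C=256/205 D=512/793 E=1024/1991 F=1024/1991 H=1024/1277] → run E
t=7: vr[A=2048/3121 C=256/205 D=512/793 E=2048/1991 F=1024/1991 H=1024/1277] → run F
t=8: vr[A=2048/3121 C=256/205 D=512/793 E=2048/1991 F=2048/1991 H=1024/1277] → run D
t=9: vr[A=2048/3121 C=256/205 D=1024/793 E=2048/1991 F=2048/1991 H=1024/1277] → run A
t=10: vr[A=3072/3121 C=256/205 D=1024/793 E=2048/1991 F=2048/1991 H=1024/1277] → run H
t=11: vr[A=3072/3121 C=256/205 D=1024/793 E=2048/1991 F=2048/1991] → run A
t=12: vr[A=4096/3121 C=256/205 D=1024/793 E=2048/1991 F=2048/1991] → run E
t=13: vr[A=4096/3121 C=256/205 D=1024/793 F=2048/1991] → run F
t=14: vr[A=4096/3121 C=256/205 D=1024/793 F=3072/1991] → run C
t=15: vr[A=4096/3121 C=512/205 D=1024/793 F=3072/1991] → run D
t=16: vr[A=4096/3121 C=512/205 D=1536/793 F=3072/1991] → run A
t=17: vr[A=5120/3121 C=512/205 D=1536/793 F=3072/1991] → run F
t=18: vr[A=5120/3121 C=512/205 D=1536/793 F=4096/1991] → run A
t=19: vr[C=512/205 D=1536/793 F=4096/1991] → run D
t=20: vr[C=512/205 D=2048/793 F=4096/1991] → run F
t=21: vr[C=512/205 D=2048/793 F=5120/1991] → run C
t=22: vr[C=768/205 D=2048/793 F=5120/1991] → run F
t=23: vr[C=768/205 D=2048/793 F=6144/1991] → run D
t=24: vr[C=768/205 D=2560/793 F=6144/1991] → run F
t=25: vr[C=768/205 D=2560/793 F=7168/1991] → run D
t=26: vr[C=768/205 D=3072/793 F=7168/1991] → run F
t=27: vr[C=768/205 D=3072/793 F=8192/1991] → run C
t=28: vr[D=3072/793 F=8192/1991] → run D
t=29: vr[F=8192/1991] → run F
t=30: (idle)
t=31: (idle)
t=32: (idle)
t=33: (idle)
t=34: (idle)
t=35: (idle)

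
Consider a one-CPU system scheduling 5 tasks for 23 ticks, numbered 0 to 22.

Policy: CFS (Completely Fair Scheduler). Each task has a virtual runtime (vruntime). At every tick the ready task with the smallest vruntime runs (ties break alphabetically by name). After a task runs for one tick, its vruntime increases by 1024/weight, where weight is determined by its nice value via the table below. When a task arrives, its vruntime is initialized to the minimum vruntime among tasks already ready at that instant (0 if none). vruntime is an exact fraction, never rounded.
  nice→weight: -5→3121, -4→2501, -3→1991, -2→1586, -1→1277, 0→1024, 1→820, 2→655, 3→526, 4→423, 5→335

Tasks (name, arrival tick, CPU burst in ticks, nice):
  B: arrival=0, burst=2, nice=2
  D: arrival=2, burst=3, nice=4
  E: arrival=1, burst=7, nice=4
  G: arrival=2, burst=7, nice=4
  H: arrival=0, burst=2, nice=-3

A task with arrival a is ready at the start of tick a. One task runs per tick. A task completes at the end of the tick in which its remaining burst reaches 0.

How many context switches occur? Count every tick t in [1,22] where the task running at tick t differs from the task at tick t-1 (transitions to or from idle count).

t=0: vr[B=0 H=0] → run B
t=1: vr[B=1024/655 E=0 H=0] → run E
t=2: vr[B=1024/655 D=0 E=1024/423 G=0 H=0] → run D
t=3: vr[B=1024/655 D=1024/423 E=1024/423 G=0 H=0] → run G
t=4: vr[B=1024/655 D=1024/423 E=1024/423 G=1024/423 H=0] → run H
t=5: vr[B=1024/655 D=1024/423 E=1024/423 G=1024/423 H=1024/1991] → run H
t=6: vr[B=1024/655 D=1024/423 E=1024/423 G=1024/423] → run B
t=7: vr[D=1024/423 E=1024/423 G=1024/423] → run D
t=8: vr[D=2048/423 E=1024/423 G=1024/423] → run E
t=9: vr[D=2048/423 E=2048/423 G=1024/423] → run G
t=10: vr[D=2048/423 E=2048/423 G=2048/423] → run D
t=11: vr[E=2048/423 G=2048/423] → run E
t=12: vr[E=1024/141 G=2048/423] → run G
t=13: vr[E=1024/141 G=1024/141] → run E
t=14: vr[E=4096/423 G=1024/141] → run G
t=15: vr[E=4096/423 G=4096/423] → run E
t=16: vr[E=5120/423 G=4096/423] → run G
t=17: vr[E=5120/423 G=5120/423] → run E
t=18: vr[E=2048/141 G=5120/423] → run G
t=19: vr[E=2048/141 G=2048/141] → run E
t=20: vr[G=2048/141] → run G
t=21: (idle)
t=22: (idle)

context switches = 20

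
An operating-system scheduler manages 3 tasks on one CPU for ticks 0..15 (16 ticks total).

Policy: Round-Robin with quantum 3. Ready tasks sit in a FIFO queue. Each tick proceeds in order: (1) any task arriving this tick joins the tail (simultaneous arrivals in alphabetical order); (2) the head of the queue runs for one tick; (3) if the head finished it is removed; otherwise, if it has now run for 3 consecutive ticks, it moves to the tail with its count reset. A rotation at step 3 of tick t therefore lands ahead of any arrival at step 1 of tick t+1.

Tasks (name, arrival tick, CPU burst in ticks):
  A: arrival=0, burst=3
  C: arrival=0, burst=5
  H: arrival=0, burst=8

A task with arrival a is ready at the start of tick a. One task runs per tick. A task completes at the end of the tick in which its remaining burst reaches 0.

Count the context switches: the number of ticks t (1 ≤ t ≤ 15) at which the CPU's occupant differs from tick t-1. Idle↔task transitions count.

t=0: queue=[A,C,H] q_used=0 → run A
t=1: queue=[A,C,H] q_used=1 → run A
t=2: queue=[A,C,H] q_used=2 → run A
t=3: queue=[C,H] q_used=0 → run C
t=4: queue=[C,H] q_used=1 → run C
t=5: queue=[C,H] q_used=2 → run C
t=6: queue=[H,C] q_used=0 → run H
t=7: queue=[H,C] q_used=1 → run H
t=8: queue=[H,C] q_used=2 → run H
t=9: queue=[C,H] q_used=0 → run C
t=10: queue=[C,H] q_used=1 → run C
t=11: queue=[H] q_used=0 → run H
t=12: queue=[H] q_used=1 → run H
t=13: queue=[H] q_used=2 → run H
t=14: queue=[H] q_used=0 → run H
t=15: queue=[H] q_used=1 → run H

context switches = 4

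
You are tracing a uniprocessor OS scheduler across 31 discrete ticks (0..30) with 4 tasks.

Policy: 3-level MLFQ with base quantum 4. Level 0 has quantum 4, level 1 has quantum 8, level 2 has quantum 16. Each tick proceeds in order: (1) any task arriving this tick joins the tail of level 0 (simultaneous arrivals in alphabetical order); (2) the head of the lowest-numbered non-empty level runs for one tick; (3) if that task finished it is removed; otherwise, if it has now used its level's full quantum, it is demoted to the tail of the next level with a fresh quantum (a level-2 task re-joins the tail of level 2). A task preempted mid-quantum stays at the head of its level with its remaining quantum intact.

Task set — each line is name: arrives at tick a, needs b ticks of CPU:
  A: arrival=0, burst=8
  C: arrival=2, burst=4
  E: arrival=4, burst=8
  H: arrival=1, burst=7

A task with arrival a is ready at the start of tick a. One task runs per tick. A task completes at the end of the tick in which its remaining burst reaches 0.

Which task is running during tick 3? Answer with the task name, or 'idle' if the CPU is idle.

t=0: L0/L1/L2 = A/-/- → run A
t=1: L0/L1/L2 = AH/-/- → run A
t=2: L0/L1/L2 = AHC/-/- → run A
t=3: L0/L1/L2 = AHC/-/- → run A
t=4: L0/L1/L2 = HCE/A/- → run H
t=5: L0/L1/L2 = HCE/A/- → run H
t=6: L0/L1/L2 = HCE/A/- → run H
t=7: L0/L1/L2 = HCE/A/- → run H
t=8: L0/L1/L2 = CE/AH/- → run C
t=9: L0/L1/L2 = CE/AH/- → run C
t=10: L0/L1/L2 = CE/AH/- → run C
t=11: L0/L1/L2 = CE/AH/- → run C
t=12: L0/L1/L2 = E/AH/- → run E
t=13: L0/L1/L2 = E/AH/- → run E
t=14: L0/L1/L2 = E/AH/- → run E
t=15: L0/L1/L2 = E/AH/- → run E
t=16: L0/L1/L2 = -/AHE/- → run A
t=17: L0/L1/L2 = -/AHE/- → run A
t=18: L0/L1/L2 = -/AHE/- → run A
t=19: L0/L1/L2 = -/AHE/- → run A
t=20: L0/L1/L2 = -/HE/- → run H
t=21: L0/L1/L2 = -/HE/- → run H
t=22: L0/L1/L2 = -/HE/- → run H
t=23: L0/L1/L2 = -/E/- → run E
t=24: L0/L1/L2 = -/E/- → run E
t=25: L0/L1/L2 = -/E/- → run E
t=26: L0/L1/L2 = -/E/- → run E
t=27: (idle)
t=28: (idle)
t=29: (idle)
t=30: (idle)

running at tick 3 = A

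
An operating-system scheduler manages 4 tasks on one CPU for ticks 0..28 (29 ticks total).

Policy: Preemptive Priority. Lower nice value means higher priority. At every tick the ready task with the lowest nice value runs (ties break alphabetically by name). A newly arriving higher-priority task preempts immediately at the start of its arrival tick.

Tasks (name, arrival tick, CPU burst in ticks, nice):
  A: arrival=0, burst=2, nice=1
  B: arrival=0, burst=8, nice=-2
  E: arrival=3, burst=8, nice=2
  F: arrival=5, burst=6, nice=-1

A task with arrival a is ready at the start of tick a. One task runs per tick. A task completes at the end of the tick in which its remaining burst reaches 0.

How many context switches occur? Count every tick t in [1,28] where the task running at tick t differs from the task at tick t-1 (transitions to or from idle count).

t=0: ready={A,B} → run B
t=1: ready={A,B} → run B
t=2: ready={A,B} → run B
t=3: ready={A,B,E} → run B
t=4: ready={A,B,E} → run B
t=5: ready={A,B,E,F} → run B
t=6: ready={A,B,E,F} → run B
t=7: ready={A,B,E,F} → run B
t=8: ready={A,E,F} → run F
t=9: ready={A,E,F} → run F
t=10: ready={A,E,F} → run F
t=11: ready={A,E,F} → run F
t=12: ready={A,E,F} → run F
t=13: ready={A,E,F} → run F
t=14: ready={A,E} → run A
t=15: ready={A,E} → run A
t=16: ready={E} → run E
t=17: ready={E} → run E
t=18: ready={E} → run E
t=19: ready={E} → run E
t=20: ready={E} → run E
t=21: ready={E} → run E
t=22: ready={E} → run E
t=23: ready={E} → run E
t=24: (idle)
t=25: (idle)
t=26: (idle)
t=27: (idle)
t=28: (idle)

context switches = 4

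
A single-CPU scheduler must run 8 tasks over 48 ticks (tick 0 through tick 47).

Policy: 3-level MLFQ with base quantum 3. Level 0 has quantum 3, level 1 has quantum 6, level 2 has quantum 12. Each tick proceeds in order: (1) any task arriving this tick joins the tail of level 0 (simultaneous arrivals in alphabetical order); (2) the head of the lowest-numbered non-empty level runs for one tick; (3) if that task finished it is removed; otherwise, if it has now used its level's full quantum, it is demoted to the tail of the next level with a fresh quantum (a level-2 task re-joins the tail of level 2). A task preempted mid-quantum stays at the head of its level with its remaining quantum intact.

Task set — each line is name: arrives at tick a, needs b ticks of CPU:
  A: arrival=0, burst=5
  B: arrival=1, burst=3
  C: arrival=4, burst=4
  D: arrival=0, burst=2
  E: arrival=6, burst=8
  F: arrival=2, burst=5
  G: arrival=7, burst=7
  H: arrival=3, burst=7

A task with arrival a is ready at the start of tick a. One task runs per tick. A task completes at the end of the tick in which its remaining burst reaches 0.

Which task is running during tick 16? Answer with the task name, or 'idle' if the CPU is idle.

running at tick 16 = C

t=0: L0/L1/L2 = AD/-/- → run A
t=1: L0/L1/L2 = ADB/-/- → run A
t=2: L0/L1/L2 = ADBF/-/- → run A
t=3: L0/L1/L2 = DBFH/A/- → run D
t=4: L0/L1/L2 = DBFHC/A/- → run D
t=5: L0/L1/L2 = BFHC/A/- → run B
t=6: L0/L1/L2 = BFHCE/A/- → run B
t=7: L0/L1/L2 = BFHCEG/A/- → run B
t=8: L0/L1/L2 = FHCEG/A/- → run F
t=9: L0/L1/L2 = FHCEG/A/- → run F
t=10: L0/L1/L2 = FHCEG/A/- → run F
t=11: L0/L1/L2 = HCEG/AF/- → run H
t=12: L0/L1/L2 = HCEG/AF/- → run H
t=13: L0/L1/L2 = HCEG/AF/- → run H
t=14: L0/L1/L2 = CEG/AFH/- → run C
t=15: L0/L1/L2 = CEG/AFH/- → run C
t=16: L0/L1/L2 = CEG/AFH/- → run C
t=17: L0/L1/L2 = EG/AFHC/- → run E
t=18: L0/L1/L2 = EG/AFHC/- → run E
t=19: L0/L1/L2 = EG/AFHC/- → run E
t=20: L0/L1/L2 = G/AFHCE/- → run G
t=21: L0/L1/L2 = G/AFHCE/- → run G
t=22: L0/L1/L2 = G/AFHCE/- → run G
t=23: L0/L1/L2 = -/AFHCEG/- → run A
t=24: L0/L1/L2 = -/AFHCEG/- → run A
t=25: L0/L1/L2 = -/FHCEG/- → run F
t=26: L0/L1/L2 = -/FHCEG/- → run F
t=27: L0/L1/L2 = -/HCEG/- → run H
t=28: L0/L1/L2 = -/HCEG/- → run H
t=29: L0/L1/L2 = -/HCEG/- → run H
t=30: L0/L1/L2 = -/HCEG/- → run H
t=31: L0/L1/L2 = -/CEG/- → run C
t=32: L0/L1/L2 = -/EG/- → run E
t=33: L0/L1/L2 = -/EG/- → run E
t=34: L0/L1/L2 = -/EG/- → run E
t=35: L0/L1/L2 = -/EG/- → run E
t=36: L0/L1/L2 = -/EG/- → run E
t=37: L0/L1/L2 = -/G/- → run G
t=38: L0/L1/L2 = -/G/- → run G
t=39: L0/L1/L2 = -/G/- → run G
t=40: L0/L1/L2 = -/G/- → run G
t=41: (idle)
t=42: (idle)
t=43: (idle)
t=44: (idle)
t=45: (idle)
t=46: (idle)
t=47: (idle)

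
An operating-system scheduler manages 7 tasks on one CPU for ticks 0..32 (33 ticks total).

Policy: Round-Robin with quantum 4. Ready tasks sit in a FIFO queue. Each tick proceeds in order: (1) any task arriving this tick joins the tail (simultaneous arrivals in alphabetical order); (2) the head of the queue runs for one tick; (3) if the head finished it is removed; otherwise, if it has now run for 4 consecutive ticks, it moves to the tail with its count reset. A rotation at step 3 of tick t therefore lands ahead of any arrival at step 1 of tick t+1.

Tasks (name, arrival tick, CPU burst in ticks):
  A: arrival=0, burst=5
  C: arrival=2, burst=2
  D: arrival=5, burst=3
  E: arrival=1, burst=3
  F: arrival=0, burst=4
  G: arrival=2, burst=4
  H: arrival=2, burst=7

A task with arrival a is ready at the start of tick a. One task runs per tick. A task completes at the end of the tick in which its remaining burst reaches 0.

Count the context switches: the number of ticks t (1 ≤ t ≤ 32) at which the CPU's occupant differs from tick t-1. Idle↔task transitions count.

context switches = 9

t=0: queue=[A,F] q_used=0 → run A
t=1: queue=[A,F,E] q_used=1 → run A
t=2: queue=[A,F,E,C,G,H] q_used=2 → run A
t=3: queue=[A,F,E,C,G,H] q_used=3 → run A
t=4: queue=[F,E,C,G,H,A] q_used=0 → run F
t=5: queue=[F,E,C,G,H,A,D] q_used=1 → run F
t=6: queue=[F,E,C,G,H,A,D] q_used=2 → run F
t=7: queue=[F,E,C,G,H,A,D] q_used=3 → run F
t=8: queue=[E,C,G,H,A,D] q_used=0 → run E
t=9: queue=[E,C,G,H,A,D] q_used=1 → run E
t=10: queue=[E,C,G,H,A,D] q_used=2 → run E
t=11: queue=[C,G,H,A,D] q_used=0 → run C
t=12: queue=[C,G,H,A,D] q_used=1 → run C
t=13: queue=[G,H,A,D] q_used=0 → run G
t=14: queue=[G,H,A,D] q_used=1 → run G
t=15: queue=[G,H,A,D] q_used=2 → run G
t=16: queue=[G,H,A,D] q_used=3 → run G
t=17: queue=[H,A,D] q_used=0 → run H
t=18: queue=[H,A,D] q_used=1 → run H
t=19: queue=[H,A,D] q_used=2 → run H
t=20: queue=[H,A,D] q_used=3 → run H
t=21: queue=[A,D,H] q_used=0 → run A
t=22: queue=[D,H] q_used=0 → run D
t=23: queue=[D,H] q_used=1 → run D
t=24: queue=[D,H] q_used=2 → run D
t=25: queue=[H] q_used=0 → run H
t=26: queue=[H] q_used=1 → run H
t=27: queue=[H] q_used=2 → run H
t=28: (idle)
t=29: (idle)
t=30: (idle)
t=31: (idle)
t=32: (idle)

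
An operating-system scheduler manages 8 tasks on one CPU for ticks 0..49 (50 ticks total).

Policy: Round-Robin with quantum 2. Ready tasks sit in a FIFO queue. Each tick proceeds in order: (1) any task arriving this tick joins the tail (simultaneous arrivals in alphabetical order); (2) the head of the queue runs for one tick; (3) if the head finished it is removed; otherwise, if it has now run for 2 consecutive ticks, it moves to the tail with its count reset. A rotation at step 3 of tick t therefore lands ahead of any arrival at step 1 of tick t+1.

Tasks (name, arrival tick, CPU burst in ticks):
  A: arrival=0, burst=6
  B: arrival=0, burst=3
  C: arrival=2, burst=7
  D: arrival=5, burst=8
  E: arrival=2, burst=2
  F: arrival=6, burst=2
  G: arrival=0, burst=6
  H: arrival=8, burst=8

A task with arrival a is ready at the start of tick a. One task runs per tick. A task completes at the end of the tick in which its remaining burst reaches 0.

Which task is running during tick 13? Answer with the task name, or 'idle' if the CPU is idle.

t=0: queue=[A,B,G] q_used=0 → run A
t=1: queue=[A,B,G] q_used=1 → run A
t=2: queue=[B,G,A,C,E] q_used=0 → run B
t=3: queue=[B,G,A,C,E] q_used=1 → run B
t=4: queue=[G,A,C,E,B] q_used=0 → run G
t=5: queue=[G,A,C,E,B,D] q_used=1 → run G
t=6: queue=[A,C,E,B,D,G,F] q_used=0 → run A
t=7: queue=[A,C,E,B,D,G,F] q_used=1 → run A
t=8: queue=[C,E,B,D,G,F,A,H] q_used=0 → run C
t=9: queue=[C,E,B,D,G,F,A,H] q_used=1 → run C
t=10: queue=[E,B,D,G,F,A,H,C] q_used=0 → run E
t=11: queue=[E,B,D,G,F,A,H,C] q_used=1 → run E
t=12: queue=[B,D,G,F,A,H,C] q_used=0 → run B
t=13: queue=[D,G,F,A,H,C] q_used=0 → run D
t=14: queue=[D,G,F,A,H,C] q_used=1 → run D
t=15: queue=[G,F,A,H,C,D] q_used=0 → run G
t=16: queue=[G,F,A,H,C,D] q_used=1 → run G
t=17: queue=[F,A,H,C,D,G] q_used=0 → run F
t=18: queue=[F,A,H,C,D,G] q_used=1 → run F
t=19: queue=[A,H,C,D,G] q_used=0 → run A
t=20: queue=[A,H,C,D,G] q_used=1 → run A
t=21: queue=[H,C,D,G] q_used=0 → run H
t=22: queue=[H,C,D,G] q_used=1 → run H
t=23: queue=[C,D,G,H] q_used=0 → run C
t=24: queue=[C,D,G,H] q_used=1 → run C
t=25: queue=[D,G,H,C] q_used=0 → run D
t=26: queue=[D,G,H,C] q_used=1 → run D
t=27: queue=[G,H,C,D] q_used=0 → run G
t=28: queue=[G,H,C,D] q_used=1 → run G
t=29: queue=[H,C,D] q_used=0 → run H
t=30: queue=[H,C,D] q_used=1 → run H
t=31: queue=[C,D,H] q_used=0 → run C
t=32: queue=[C,D,H] q_used=1 → run C
t=33: queue=[D,H,C] q_used=0 → run D
t=34: queue=[D,H,C] q_used=1 → run D
t=35: queue=[H,C,D] q_used=0 → run H
t=36: queue=[H,C,D] q_used=1 → run H
t=37: queue=[C,D,H] q_used=0 → run C
t=38: queue=[D,H] q_used=0 → run D
t=39: queue=[D,H] q_used=1 → run D
t=40: queue=[H] q_used=0 → run H
t=41: queue=[H] q_used=1 → run H
t=42: (idle)
t=43: (idle)
t=44: (idle)
t=45: (idle)
t=46: (idle)
t=47: (idle)
t=48: (idle)
t=49: (idle)

running at tick 13 = D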